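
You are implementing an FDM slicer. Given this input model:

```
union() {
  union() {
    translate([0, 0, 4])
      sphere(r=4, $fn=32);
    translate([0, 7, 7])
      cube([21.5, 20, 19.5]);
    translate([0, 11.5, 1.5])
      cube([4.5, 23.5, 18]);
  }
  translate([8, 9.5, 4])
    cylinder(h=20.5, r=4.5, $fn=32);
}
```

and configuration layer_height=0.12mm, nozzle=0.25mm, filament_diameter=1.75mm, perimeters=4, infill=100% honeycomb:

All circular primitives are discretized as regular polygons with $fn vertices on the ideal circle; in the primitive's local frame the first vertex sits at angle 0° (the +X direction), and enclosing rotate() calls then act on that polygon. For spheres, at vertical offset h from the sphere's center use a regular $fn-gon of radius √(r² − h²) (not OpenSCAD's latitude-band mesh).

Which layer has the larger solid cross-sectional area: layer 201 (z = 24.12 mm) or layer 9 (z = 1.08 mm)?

layer 201 (z = 24.12 mm)

Layer 201 (z = 24.12): the sphere does not reach this height (|z−center|=20.120 > r=4); the 21.5×20 cube at (0, 7) contributes its full rectangle (area 430.00 mm²); the cube at (0, 11.5) is not intersected at this z (z outside [1.5, 19.5]); Taking the union: only the 21.5×20 cube at (0, 7) is present, so the union is just that shape — area = 430.00 mm²; the cylinder at (8, 9.5): section is a regular 32-gon, circumradius r=4.5 (area = (32/2)·4.500²·sin(360°/32) = 63.21 mm²); Taking the union: the regions partially overlap — summed areas 493.21 mm² minus the doubly-counted overlap 52.81 mm² gives 440.40 mm² — area = 440.40 mm². So its area = 440.40 mm². Layer 9 (z = 1.08): the r=4 sphere slices to a regular 32-gon of circumradius 2.734 (√(r²−h²) with h=2.92 from center) (area = (32/2)·2.734²·sin(360°/32) = 23.33 mm²); the cube at (0, 7) is absent (z outside [7, 26.5]); the cube at (0, 11.5) is absent (z outside [1.5, 19.5]); Combining (union): only the r=4 sphere is present, so the union is just that shape — area = 23.33 mm²; the cylinder at (8, 9.5) is absent (z outside [4, 24.5]); Merging all regions: only the result so far is present, so the union is just that shape — area = 23.33 mm². So its area = 23.33 mm². Layer 201 is larger (440.40 vs 23.33 mm²).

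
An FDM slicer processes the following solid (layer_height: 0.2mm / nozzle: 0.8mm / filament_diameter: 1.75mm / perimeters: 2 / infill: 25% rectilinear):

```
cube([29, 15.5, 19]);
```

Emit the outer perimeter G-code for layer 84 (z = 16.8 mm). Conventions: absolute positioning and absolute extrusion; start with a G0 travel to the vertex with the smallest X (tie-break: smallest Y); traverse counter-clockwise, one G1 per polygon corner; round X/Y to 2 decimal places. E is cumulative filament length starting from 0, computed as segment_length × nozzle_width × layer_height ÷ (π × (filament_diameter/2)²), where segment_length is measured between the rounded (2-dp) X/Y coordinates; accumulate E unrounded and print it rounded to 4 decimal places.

G0 X0.00 Y0.00 Z16.80
G1 X29.00 Y0.00 E1.9291
G1 X29.00 Y15.50 E2.9602
G1 X0.00 Y15.50 E4.8892
G1 X0.00 Y0.00 E5.9203

At z = 16.8 mm: the 29×15.5 cube contributes its full rectangle. The outline is a single polygon with 4 vertices. Extrusion per mm of travel: 0.8 × 0.2 / (π × 0.875²) = 0.066520. Accumulating E over each segment gives final E = 5.9203.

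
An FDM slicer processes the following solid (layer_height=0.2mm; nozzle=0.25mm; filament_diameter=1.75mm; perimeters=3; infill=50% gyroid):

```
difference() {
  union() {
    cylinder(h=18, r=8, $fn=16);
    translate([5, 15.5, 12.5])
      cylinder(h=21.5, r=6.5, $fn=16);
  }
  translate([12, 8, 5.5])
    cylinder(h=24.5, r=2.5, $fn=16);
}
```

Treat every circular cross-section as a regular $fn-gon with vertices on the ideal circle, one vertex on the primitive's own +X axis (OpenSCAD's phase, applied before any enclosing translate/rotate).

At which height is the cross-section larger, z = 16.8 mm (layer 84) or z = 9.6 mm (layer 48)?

layer 84 (z = 16.8 mm)

Layer 84 (z = 16.8): the r=8 cylinder gives a regular 16-gon of circumradius 8 (constant along its height) (area = (16/2)·8.000²·sin(360°/16) = 195.93 mm²); the r=6.5 cylinder at (5, 15.5) contributes a regular 16-gon of circumradius 6.5 (area = (16/2)·6.500²·sin(360°/16) = 129.35 mm²); Merging all regions: the 2 present regions are separate (no shared area or edge), so areas and boundary lengths simply add and each stays a separate island — area = 325.28 mm²; the r=2.5 cylinder at (12, 8) contributes a regular 16-gon of circumradius 2.5 (area = (16/2)·2.500²·sin(360°/16) = 19.13 mm²); Taking the first minus the rest: starting from the result so far (325.28 mm²), the r=2.5 cylinder at (12, 8) misses the remaining region (no effect) — area = 325.28 mm². So its area = 325.28 mm². Layer 48 (z = 9.6): the cylinder: section is a regular 16-gon, circumradius r=8 (area = (16/2)·8.000²·sin(360°/16) = 195.93 mm²); the cylinder at (5, 15.5) does not reach this height (z outside [12.5, 34]); Taking the union: only the r=8 cylinder is present, so the union is just that shape — area = 195.93 mm²; the cylinder at (12, 8): section is a regular 16-gon, circumradius r=2.5 (area = (16/2)·2.500²·sin(360°/16) = 19.13 mm²); Subtracting the remaining from the first: starting from that combined region (195.93 mm²), the r=2.5 cylinder at (12, 8) misses the remaining region (no effect) — area = 195.93 mm². So its area = 195.93 mm². Layer 84 is larger (325.28 vs 195.93 mm²).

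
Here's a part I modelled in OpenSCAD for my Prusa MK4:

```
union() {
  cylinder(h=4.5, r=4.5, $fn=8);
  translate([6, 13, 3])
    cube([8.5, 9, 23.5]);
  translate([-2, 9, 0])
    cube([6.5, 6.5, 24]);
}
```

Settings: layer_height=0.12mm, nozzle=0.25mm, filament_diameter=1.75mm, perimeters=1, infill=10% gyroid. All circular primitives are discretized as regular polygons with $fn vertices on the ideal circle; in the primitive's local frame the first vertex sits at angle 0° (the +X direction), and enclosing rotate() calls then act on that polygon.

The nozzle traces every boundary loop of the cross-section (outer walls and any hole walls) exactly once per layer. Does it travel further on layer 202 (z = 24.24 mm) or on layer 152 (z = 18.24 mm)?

layer 152 (z = 18.24 mm)

Layer 202 (z = 24.24): the cylinder is not intersected at this z (z outside [0, 4.5]); the 8.5×9 cube at (6, 13) contributes its full rectangle (perimeter 35.00 mm); the cube at (-2, 9) is absent (z outside [0, 24]); Combining (union): only the 8.5×9 cube at (6, 13) is present, so the union is just that shape — boundary = 35.00 mm. So its perimeter = 35.00 mm. Layer 152 (z = 18.24): the cylinder is not intersected at this z (z outside [0, 4.5]); the cube at (6, 13) (footprint 8.5×9) is included at this height (perimeter 35.00 mm); the 6.5×6.5 cube at (-2, 9) contributes its full rectangle (perimeter 26.00 mm); Merging all regions: the 2 present regions are separate (no shared area or edge), so areas and boundary lengths simply add and each stays a separate island — boundary = 61.00 mm. So its perimeter = 61.00 mm. Layer 152 is larger (61.00 vs 35.00 mm).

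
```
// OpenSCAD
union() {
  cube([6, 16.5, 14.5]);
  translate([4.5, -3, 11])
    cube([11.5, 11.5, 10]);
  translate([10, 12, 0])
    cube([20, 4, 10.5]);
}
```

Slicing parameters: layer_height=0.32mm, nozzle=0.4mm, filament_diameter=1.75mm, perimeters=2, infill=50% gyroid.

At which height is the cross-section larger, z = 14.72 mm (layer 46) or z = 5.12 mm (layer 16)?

layer 16 (z = 5.12 mm)

Layer 46 (z = 14.72): the cube is absent (z outside [0, 14.5]); the cube at (4.5, -3) is present — its section is the full 11.5×11.5 rectangle (area 132.25 mm²); the cube at (10, 12) does not reach this height (z outside [0, 10.5]); Taking the union: only the 11.5×11.5 cube at (4.5, -3) is present, so the union is just that shape — area = 132.25 mm². So its area = 132.25 mm². Layer 16 (z = 5.12): the cube is present — its section is the full 6×16.5 rectangle (area 99.00 mm²); the cube at (4.5, -3) is not intersected at this z (z outside [11, 21]); the cube at (10, 12) is present — its section is the full 20×4 rectangle (area 80.00 mm²); Merging all regions: the 2 present regions are separate (no shared area or edge), so areas and boundary lengths simply add and each stays a separate island — area = 179.00 mm². So its area = 179.00 mm². Layer 16 is larger (179.00 vs 132.25 mm²).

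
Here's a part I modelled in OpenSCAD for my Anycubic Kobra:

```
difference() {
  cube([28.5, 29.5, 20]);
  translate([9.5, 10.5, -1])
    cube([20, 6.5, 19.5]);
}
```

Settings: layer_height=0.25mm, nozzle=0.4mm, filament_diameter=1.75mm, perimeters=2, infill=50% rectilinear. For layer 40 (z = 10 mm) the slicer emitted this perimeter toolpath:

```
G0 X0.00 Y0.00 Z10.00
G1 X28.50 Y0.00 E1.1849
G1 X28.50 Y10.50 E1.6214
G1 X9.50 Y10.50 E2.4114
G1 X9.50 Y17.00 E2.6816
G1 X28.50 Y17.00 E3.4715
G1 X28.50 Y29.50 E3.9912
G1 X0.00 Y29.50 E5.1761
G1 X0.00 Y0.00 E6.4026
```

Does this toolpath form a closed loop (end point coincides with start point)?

Start point (G0): (0.00, 0.00). End point (last G1): the path returns to the start — closed.

yes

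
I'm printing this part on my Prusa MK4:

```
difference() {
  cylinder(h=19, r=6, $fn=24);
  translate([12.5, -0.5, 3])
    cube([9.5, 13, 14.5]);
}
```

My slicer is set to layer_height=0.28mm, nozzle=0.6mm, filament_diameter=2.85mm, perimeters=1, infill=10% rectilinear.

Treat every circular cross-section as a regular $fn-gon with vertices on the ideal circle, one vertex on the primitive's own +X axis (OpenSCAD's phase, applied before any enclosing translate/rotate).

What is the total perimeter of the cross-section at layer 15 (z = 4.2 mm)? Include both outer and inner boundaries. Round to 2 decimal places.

At z = 4.2 mm: the cylinder: section is a regular 24-gon, circumradius r=6 (perimeter = 2·24·6.000·sin(180°/24) = 37.59 mm); the cube at (12.5, -0.5) is present — its section is the full 9.5×13 rectangle (perimeter 45.00 mm); After the difference (first − rest): starting from the r=6 cylinder, the 9.5×13 cube at (12.5, -0.5) misses the remaining region (no effect) — boundary = 37.59 mm. Overall, the cross-section is a single solid region. Total boundary length (outer) = 37.59 mm.

37.59 mm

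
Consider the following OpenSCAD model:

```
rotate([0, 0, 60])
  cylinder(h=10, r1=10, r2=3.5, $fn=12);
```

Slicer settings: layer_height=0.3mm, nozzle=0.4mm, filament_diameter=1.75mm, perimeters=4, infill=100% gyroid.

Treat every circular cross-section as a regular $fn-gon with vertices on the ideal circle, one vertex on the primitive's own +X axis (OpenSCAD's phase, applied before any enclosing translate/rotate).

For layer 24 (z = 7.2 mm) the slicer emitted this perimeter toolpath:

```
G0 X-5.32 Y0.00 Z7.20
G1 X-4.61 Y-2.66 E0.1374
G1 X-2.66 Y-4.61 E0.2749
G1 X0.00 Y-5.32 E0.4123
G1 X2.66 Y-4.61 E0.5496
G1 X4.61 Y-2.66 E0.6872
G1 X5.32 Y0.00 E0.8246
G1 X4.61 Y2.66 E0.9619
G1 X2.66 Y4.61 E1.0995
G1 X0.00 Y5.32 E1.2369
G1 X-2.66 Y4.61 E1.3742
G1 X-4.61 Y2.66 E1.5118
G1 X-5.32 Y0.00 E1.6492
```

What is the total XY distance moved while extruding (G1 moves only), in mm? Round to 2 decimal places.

Sum the Euclidean lengths of each G1 segment: total = 33.06 mm.

33.06 mm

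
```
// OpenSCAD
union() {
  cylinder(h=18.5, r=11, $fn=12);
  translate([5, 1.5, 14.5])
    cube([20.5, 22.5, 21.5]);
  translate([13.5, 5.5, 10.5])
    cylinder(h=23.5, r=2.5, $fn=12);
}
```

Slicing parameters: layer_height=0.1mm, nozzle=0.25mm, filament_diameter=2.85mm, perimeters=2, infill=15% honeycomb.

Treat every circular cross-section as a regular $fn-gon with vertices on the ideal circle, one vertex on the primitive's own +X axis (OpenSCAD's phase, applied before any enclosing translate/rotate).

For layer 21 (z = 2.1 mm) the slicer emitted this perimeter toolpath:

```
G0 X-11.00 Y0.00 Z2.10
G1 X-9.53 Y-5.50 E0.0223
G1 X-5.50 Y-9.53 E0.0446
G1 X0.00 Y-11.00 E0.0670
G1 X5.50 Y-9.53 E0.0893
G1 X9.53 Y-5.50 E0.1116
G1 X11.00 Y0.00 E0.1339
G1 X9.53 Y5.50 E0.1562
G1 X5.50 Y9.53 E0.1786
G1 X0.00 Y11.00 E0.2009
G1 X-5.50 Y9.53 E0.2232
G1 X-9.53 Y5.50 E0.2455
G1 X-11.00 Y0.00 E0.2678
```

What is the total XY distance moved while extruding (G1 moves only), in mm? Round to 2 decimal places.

68.34 mm

Sum the Euclidean lengths of each G1 segment: total = 68.34 mm.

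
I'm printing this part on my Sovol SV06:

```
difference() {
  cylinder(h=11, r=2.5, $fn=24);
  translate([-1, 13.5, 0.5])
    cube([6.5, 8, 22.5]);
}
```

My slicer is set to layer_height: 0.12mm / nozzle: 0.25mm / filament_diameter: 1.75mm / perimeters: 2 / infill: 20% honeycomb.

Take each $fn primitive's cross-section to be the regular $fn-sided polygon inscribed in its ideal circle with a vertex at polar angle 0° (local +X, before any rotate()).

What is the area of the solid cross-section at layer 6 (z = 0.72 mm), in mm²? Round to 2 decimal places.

At z = 0.72 mm: the cylinder: section is a regular 24-gon, circumradius r=2.5 (area = (24/2)·2.500²·sin(360°/24) = 19.41 mm²); the 6.5×8 cube at (-1, 13.5) contributes its full rectangle (area 52.00 mm²); After the difference (first − rest): starting from the r=2.5 cylinder (19.41 mm²), the 6.5×8 cube at (-1, 13.5) misses the remaining region (no effect) — area = 19.41 mm². Overall, the cross-section is a single solid region. Net area = 19.41 mm².

19.41 mm²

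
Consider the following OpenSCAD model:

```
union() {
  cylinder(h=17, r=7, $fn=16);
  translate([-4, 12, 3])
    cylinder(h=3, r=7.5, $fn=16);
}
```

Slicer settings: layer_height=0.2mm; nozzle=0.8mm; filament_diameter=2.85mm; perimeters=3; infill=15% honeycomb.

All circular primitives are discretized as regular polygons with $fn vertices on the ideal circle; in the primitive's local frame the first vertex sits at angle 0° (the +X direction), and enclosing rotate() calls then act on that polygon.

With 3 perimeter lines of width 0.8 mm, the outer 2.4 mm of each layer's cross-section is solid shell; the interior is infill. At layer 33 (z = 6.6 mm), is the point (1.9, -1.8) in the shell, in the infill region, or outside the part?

infill

At z = 6.6 mm: the cylinder: section is a regular 16-gon, circumradius r=7; the cylinder at (-4, 12) does not reach this height (z outside [3, 6]); Merging all regions: only the r=7 cylinder is present, so the union is just that shape — 1 connected region. Overall, the cross-section is a single solid region. The nearest boundary edge runs (4.95, -4.95)→(6.47, -2.68); distance from the point to it = 4.29 mm. The point is inside the cross-section and 4.29 mm from the nearest boundary — more than the 2.4 mm shell width (3 × 0.8), so it's in the infill interior.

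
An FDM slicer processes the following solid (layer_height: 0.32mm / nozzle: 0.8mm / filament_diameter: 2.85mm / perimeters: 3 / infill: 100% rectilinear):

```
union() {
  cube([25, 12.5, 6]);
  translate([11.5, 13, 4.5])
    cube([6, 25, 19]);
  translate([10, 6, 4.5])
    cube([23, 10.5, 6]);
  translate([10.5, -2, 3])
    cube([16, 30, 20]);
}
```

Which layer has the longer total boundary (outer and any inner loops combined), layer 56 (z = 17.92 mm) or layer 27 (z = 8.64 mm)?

Layer 56 (z = 17.92): the cube is not intersected at this z (z outside [0, 6]); the cube at (11.5, 13) (footprint 6×25) is included at this height (perimeter 62.00 mm); the cube at (10, 6) is absent (z outside [4.5, 10.5]); the cube at (10.5, -2) (footprint 16×30) is included at this height (perimeter 92.00 mm); Merging all regions: the regions partially overlap (shared area 90.00 mm²), so the edge portions inside another operand are dropped and the merged outline is re-measured after clipping — boundary = 112.00 mm. So its perimeter = 112.00 mm. Layer 27 (z = 8.64): the cube does not reach this height (z outside [0, 6]); the cube at (11.5, 13) is present — its section is the full 6×25 rectangle (perimeter 62.00 mm); the 23×10.5 cube at (10, 6) contributes its full rectangle (perimeter 67.00 mm); the 16×30 cube at (10.5, -2) contributes its full rectangle (perimeter 92.00 mm); Merging all regions: the regions partially overlap (shared area 258.00 mm²), so the edge portions inside another operand are dropped and the merged outline is re-measured after clipping — boundary = 126.00 mm. So its perimeter = 126.00 mm. Layer 27 is larger (126.00 vs 112.00 mm).

layer 27 (z = 8.64 mm)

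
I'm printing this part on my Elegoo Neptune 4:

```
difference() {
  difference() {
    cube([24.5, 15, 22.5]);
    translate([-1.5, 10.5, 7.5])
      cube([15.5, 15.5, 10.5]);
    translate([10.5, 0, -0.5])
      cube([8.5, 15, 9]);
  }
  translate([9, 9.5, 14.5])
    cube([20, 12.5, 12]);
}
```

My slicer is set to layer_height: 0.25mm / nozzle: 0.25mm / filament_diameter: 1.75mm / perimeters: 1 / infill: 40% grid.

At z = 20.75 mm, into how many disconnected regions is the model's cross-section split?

1

At z = 20.75 mm: the cube (footprint 24.5×15) is included at this height; the cube at (-1.5, 10.5) does not reach this height (z outside [7.5, 18]); the cube at (10.5, 0) is not intersected at this z (z outside [-0.5, 8.5]); After the difference (first − rest): none of the subtracted shapes is present at this height, so the 24.5×15 cube is unchanged — 1 connected region; the cube at (9, 9.5) is present — its section is the full 20×12.5 rectangle; Taking the first minus the rest: starting from that combined region, the 20×12.5 cube at (9, 9.5) partially overlaps it — only the 85.25 mm² overlap (of its 250.00 mm²) is removed, clipping the outline — 1 connected region. The result has 1 disconnected region.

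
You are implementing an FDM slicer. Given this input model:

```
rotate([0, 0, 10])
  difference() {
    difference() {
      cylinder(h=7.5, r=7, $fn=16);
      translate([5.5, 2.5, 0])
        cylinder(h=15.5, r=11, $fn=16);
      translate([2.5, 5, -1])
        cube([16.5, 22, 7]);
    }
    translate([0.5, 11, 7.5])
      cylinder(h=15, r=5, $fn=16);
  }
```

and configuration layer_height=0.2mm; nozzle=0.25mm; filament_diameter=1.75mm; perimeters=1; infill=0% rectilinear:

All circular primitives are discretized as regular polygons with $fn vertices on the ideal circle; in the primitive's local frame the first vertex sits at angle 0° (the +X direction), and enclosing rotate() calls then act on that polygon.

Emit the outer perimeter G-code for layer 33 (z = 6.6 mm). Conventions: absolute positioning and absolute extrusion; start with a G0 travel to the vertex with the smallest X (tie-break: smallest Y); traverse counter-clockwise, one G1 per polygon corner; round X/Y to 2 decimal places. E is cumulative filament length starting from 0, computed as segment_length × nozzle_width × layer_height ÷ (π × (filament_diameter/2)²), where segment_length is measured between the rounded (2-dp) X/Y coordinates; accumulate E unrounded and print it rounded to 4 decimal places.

At z = 6.6 mm: the r=7 cylinder gives a regular 16-gon of circumradius 7 (constant along its height); the cylinder at (5.5, 2.5): section is a regular 16-gon, circumradius r=11; the cube at (2.5, 5) is not intersected at this z (z outside [-1, 6]); After the difference (first − rest): starting from the r=7 cylinder, the r=11 cylinder at (5.5, 2.5) partially overlaps it — only the 129.87 mm² overlap (of its 370.44 mm²) is removed, clipping the outline — 1 connected region; the cylinder at (0.5, 11) does not reach this height (z outside [7.5, 22.5]); After the difference (first − rest): none of the subtracted shapes is present at this height, so the result so far is unchanged — 1 connected region; (whole slice rotated 10° about Z — lengths, areas and connectivity unchanged). The outline is a single polygon with 11 vertices. Extrusion per mm of travel: 0.25 × 0.2 / (π × 0.875²) = 0.020788. Accumulating E over each segment gives final E = 0.6322.

G0 X-6.89 Y-1.22 Z6.60
G1 X-5.90 Y-3.76 E0.0567
G1 X-4.02 Y-5.73 E0.1133
G1 X-1.52 Y-6.83 E0.1701
G1 X1.22 Y-6.89 E0.2270
G1 X1.43 Y-6.81 E0.2317
G1 X-1.33 Y-5.59 E0.2944
G1 X-4.29 Y-2.49 E0.3835
G1 X-5.85 Y1.51 E0.4728
G1 X-5.80 Y3.87 E0.5218
G1 X-6.83 Y1.52 E0.5752
G1 X-6.89 Y-1.22 E0.6322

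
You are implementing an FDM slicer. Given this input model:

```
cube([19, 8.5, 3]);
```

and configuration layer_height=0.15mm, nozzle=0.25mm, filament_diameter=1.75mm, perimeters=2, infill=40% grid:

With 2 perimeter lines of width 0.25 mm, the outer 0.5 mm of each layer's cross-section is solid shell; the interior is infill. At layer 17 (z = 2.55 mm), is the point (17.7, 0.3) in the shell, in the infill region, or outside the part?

At z = 2.55 mm: the 19×8.5 cube contributes its full rectangle. Overall, the cross-section is a single solid region. The nearest boundary edge runs (0.00, 0.00)→(19.00, 0.00); distance from the point to it = 0.30 mm. The point is inside the cross-section, 0.30 mm from the nearest boundary — within the 0.5 mm shell band (2 × 0.25).

shell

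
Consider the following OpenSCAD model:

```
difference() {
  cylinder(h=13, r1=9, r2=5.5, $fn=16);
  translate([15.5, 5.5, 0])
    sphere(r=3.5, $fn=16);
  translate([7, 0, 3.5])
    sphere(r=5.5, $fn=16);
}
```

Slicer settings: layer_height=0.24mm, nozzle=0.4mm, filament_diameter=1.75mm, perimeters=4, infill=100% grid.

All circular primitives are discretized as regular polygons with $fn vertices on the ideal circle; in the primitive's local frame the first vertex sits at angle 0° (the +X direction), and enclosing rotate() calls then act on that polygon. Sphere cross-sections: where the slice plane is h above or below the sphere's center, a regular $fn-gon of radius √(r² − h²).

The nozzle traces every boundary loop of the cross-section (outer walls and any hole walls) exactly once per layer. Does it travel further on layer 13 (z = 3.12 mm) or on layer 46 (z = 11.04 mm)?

layer 13 (z = 3.12 mm)

Layer 13 (z = 3.12): the cone contributes a regular 16-gon of circumradius 8.160 (interpolated between r1=9 and r2=5.5 at t=0.240) (perimeter = 2·16·8.160·sin(180°/16) = 50.94 mm); the r=3.5 sphere at (15.5, 5.5) slices to a regular 16-gon of circumradius 1.586 (√(r²−h²) with h=3.12 from center) (perimeter = 2·16·1.586·sin(180°/16) = 9.90 mm); the sphere at (7, 0): section is a regular 16-gon, circumradius = √(r²−h²) = √(5.5²−0.38²) = 5.487 (perimeter = 2·16·5.487·sin(180°/16) = 34.25 mm); After the difference (first − rest): starting from the cone, the r=3.5 sphere at (15.5, 5.5) misses the remaining region (no effect); the r=5.5 sphere at (7, 0) partially overlaps it — only the 50.39 mm² overlap (of its 92.17 mm²) is removed, clipping the outline — boundary = 54.58 mm. So its perimeter = 54.58 mm. Layer 46 (z = 11.04): the cone contributes a regular 16-gon of circumradius 6.028 (interpolated between r1=9 and r2=5.5 at t=0.849) (perimeter = 2·16·6.028·sin(180°/16) = 37.63 mm); the sphere at (15.5, 5.5) is not intersected at this z (|z−center|=11.040 > r=3.5); the sphere at (7, 0) does not reach this height (|z−center|=7.540 > r=5.5); Subtracting the remaining from the first: none of the subtracted shapes is present at this height, so the cone is unchanged — boundary = 37.63 mm. So its perimeter = 37.63 mm. Layer 13 is larger (54.58 vs 37.63 mm).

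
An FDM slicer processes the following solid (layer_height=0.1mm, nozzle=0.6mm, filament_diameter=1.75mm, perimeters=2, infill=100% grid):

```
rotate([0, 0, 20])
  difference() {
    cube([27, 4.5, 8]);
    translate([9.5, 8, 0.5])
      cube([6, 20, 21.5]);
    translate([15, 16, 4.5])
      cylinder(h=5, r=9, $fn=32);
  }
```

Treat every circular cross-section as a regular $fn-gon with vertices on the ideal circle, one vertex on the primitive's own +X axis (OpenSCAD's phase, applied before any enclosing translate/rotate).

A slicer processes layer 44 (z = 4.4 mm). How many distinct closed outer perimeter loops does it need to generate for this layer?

1

At z = 4.4 mm: the 27×4.5 cube contributes its full rectangle; the cube at (9.5, 8) (footprint 6×20) is included at this height; the cylinder at (15, 16) is not intersected at this z (z outside [4.5, 9.5]); Taking the first minus the rest: starting from the 27×4.5 cube, the 6×20 cube at (9.5, 8) misses the remaining region (no effect) — 1 connected region; (rotated 20° about Z; rotation is an isometry so areas/perimeters/island counts are preserved). The result has 1 disconnected region.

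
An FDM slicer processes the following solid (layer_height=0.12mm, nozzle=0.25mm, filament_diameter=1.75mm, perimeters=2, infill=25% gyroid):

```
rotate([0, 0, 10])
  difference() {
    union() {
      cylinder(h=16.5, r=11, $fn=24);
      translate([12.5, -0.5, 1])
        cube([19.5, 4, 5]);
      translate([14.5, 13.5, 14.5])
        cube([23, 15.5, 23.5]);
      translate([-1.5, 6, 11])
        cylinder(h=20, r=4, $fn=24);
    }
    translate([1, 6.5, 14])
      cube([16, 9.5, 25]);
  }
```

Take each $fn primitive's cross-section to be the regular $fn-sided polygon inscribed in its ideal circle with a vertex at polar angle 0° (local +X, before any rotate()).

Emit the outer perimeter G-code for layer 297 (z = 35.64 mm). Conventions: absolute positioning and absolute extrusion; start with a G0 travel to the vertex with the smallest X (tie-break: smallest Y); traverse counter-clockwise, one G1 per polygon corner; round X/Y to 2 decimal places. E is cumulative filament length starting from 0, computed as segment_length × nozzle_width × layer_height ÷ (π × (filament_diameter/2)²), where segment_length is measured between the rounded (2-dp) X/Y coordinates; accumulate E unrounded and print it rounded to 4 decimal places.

At z = 35.64 mm: the cylinder is absent (z outside [0, 16.5]); the cube at (12.5, -0.5) is absent (z outside [1, 6]); the cube at (14.5, 13.5) (footprint 23×15.5) is included at this height; the cylinder at (-1.5, 6) is not intersected at this z (z outside [11, 31]); Taking the union: only the 23×15.5 cube at (14.5, 13.5) is present, so the union is just that shape — 1 connected region; the cube at (1, 6.5) is present — its section is the full 16×9.5 rectangle; Taking the first minus the rest: starting from that combined region, the 16×9.5 cube at (1, 6.5) partially overlaps it — only the 6.25 mm² overlap (of its 152.00 mm²) is removed, clipping the outline — 1 connected region; (rotated 10° about Z; rotation is an isometry so areas/perimeters/island counts are preserved). The outline is a single polygon with 6 vertices. Extrusion per mm of travel: 0.25 × 0.12 / (π × 0.875²) = 0.012473. Accumulating E over each segment gives final E = 0.9604.

G0 X9.24 Y31.08 Z35.64
G1 X11.50 Y18.27 E0.1622
G1 X13.96 Y18.71 E0.1934
G1 X14.40 Y16.25 E0.2246
G1 X34.59 Y19.81 E0.4803
G1 X31.89 Y35.07 E0.6736
G1 X9.24 Y31.08 E0.9604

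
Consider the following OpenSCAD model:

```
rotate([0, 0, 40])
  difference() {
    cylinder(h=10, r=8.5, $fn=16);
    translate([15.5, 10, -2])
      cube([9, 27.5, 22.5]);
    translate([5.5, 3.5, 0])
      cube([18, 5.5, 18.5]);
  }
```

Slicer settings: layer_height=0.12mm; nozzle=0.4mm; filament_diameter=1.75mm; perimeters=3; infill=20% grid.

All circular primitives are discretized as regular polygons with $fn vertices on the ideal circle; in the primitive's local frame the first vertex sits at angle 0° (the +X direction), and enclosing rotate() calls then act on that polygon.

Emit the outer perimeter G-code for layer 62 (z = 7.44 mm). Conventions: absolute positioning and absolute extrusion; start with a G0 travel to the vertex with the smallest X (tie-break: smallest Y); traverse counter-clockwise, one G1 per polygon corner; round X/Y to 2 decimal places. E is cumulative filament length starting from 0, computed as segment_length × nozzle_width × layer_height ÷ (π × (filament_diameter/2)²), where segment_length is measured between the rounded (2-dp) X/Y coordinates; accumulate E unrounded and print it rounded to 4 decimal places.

At z = 7.44 mm: the r=8.5 cylinder gives a regular 16-gon of circumradius 8.5 (constant along its height); the 9×27.5 cube at (15.5, 10) contributes its full rectangle; the cube at (5.5, 3.5) (footprint 18×5.5) is included at this height; Subtracting the remaining from the first: starting from the r=8.5 cylinder, the 9×27.5 cube at (15.5, 10) misses the remaining region (no effect); the 18×5.5 cube at (5.5, 3.5) partially overlaps it — only the 3.47 mm² overlap (of its 99.00 mm²) is removed, clipping the outline — 1 connected region; (whole slice rotated 40° about Z — lengths, areas and connectivity unchanged). The outline is a single polygon with 18 vertices. Extrusion per mm of travel: 0.4 × 0.12 / (π × 0.875²) = 0.019956. Accumulating E over each segment gives final E = 1.0869.

G0 X-8.47 Y0.74 Z7.44
G1 X-8.11 Y-2.56 E0.0662
G1 X-6.51 Y-5.46 E0.1323
G1 X-3.92 Y-7.54 E0.1986
G1 X-0.74 Y-8.47 E0.2648
G1 X2.56 Y-8.11 E0.3310
G1 X5.46 Y-6.51 E0.3971
G1 X7.54 Y-3.92 E0.4634
G1 X8.47 Y-0.74 E0.5295
G1 X8.11 Y2.56 E0.5957
G1 X6.51 Y5.46 E0.6618
G1 X3.92 Y7.54 E0.7281
G1 X3.64 Y7.62 E0.7339
G1 X1.96 Y6.22 E0.7776
G1 X0.13 Y8.40 E0.8344
G1 X-2.56 Y8.11 E0.8884
G1 X-5.46 Y6.51 E0.9545
G1 X-7.54 Y3.92 E1.0208
G1 X-8.47 Y0.74 E1.0869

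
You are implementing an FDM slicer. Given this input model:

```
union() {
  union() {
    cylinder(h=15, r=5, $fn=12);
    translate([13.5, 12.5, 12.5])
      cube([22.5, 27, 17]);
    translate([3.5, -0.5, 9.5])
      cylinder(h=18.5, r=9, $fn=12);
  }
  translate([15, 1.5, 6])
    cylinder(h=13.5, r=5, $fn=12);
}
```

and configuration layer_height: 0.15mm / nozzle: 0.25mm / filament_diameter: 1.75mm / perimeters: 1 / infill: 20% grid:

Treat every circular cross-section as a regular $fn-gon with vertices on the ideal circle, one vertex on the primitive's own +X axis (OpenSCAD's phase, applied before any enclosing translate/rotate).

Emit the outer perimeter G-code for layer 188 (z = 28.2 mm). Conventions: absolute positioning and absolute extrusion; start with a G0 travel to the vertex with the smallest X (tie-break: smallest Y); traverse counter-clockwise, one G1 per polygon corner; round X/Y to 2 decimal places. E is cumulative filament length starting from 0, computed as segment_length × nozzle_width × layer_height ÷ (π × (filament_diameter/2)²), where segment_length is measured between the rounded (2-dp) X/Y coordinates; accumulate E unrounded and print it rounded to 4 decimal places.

At z = 28.2 mm: the cylinder does not reach this height (z outside [0, 15]); the cube at (13.5, 12.5) (footprint 22.5×27) is included at this height; the cylinder at (3.5, -0.5) is absent (z outside [9.5, 28]); Merging all regions: only the 22.5×27 cube at (13.5, 12.5) is present, so the union is just that shape — 1 connected region; the cylinder at (15, 1.5) is not intersected at this z (z outside [6, 19.5]); Merging all regions: only the result so far is present, so the union is just that shape — 1 connected region. The outline is a single polygon with 4 vertices. Extrusion per mm of travel: 0.25 × 0.15 / (π × 0.875²) = 0.015591. Accumulating E over each segment gives final E = 1.5435.

G0 X13.50 Y12.50 Z28.20
G1 X36.00 Y12.50 E0.3508
G1 X36.00 Y39.50 E0.7717
G1 X13.50 Y39.50 E1.1225
G1 X13.50 Y12.50 E1.5435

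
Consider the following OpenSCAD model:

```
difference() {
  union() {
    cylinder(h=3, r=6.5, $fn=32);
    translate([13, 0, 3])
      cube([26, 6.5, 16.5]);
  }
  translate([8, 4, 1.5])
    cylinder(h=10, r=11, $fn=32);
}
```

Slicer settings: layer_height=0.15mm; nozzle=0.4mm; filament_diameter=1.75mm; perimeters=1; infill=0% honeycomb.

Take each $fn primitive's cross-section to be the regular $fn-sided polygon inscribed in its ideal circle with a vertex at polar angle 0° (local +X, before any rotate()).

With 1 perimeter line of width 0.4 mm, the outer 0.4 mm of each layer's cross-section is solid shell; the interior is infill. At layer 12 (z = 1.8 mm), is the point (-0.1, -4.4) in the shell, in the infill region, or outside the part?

infill

At z = 1.8 mm: the cylinder: section is a regular 32-gon, circumradius r=6.5; the cube at (13, 0) does not reach this height (z outside [3, 19.5]); Combining (union): only the r=6.5 cylinder is present, so the union is just that shape — 1 connected region; the r=11 cylinder at (8, 4) gives a regular 32-gon of circumradius 11 (constant along its height); After the difference (first − rest): starting from the result so far, the r=11 cylinder at (8, 4) partially overlaps it — only the 83.35 mm² overlap (of its 377.69 mm²) is removed, clipping the outline — 1 connected region. Overall, the cross-section is a single solid region. The nearest boundary edge runs (0.22, -3.78)→(1.89, -5.15); distance from the point to it = 0.68 mm. The point is inside the cross-section and 0.68 mm from the nearest boundary — more than the 0.4 mm shell width (1 × 0.4), so it's in the infill interior.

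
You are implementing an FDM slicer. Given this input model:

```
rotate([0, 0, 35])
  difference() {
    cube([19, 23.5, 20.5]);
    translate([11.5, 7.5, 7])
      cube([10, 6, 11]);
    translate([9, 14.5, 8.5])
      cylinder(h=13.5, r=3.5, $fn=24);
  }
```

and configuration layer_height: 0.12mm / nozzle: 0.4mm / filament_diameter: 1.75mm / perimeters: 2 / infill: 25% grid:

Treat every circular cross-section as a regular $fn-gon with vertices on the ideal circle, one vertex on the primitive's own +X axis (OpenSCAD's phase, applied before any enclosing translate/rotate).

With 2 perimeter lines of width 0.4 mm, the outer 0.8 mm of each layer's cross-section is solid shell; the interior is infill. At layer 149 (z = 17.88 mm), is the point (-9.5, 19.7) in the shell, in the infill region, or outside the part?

infill

At z = 17.88 mm: the 19×23.5 cube contributes its full rectangle; the 10×6 cube at (11.5, 7.5) contributes its full rectangle; the r=3.5 cylinder at (9, 14.5) gives a regular 24-gon of circumradius 3.5 (constant along its height); After the difference (first − rest): starting from the 19×23.5 cube, the 10×6 cube at (11.5, 7.5) partially overlaps it — only the 45.00 mm² overlap (of its 60.00 mm²) is removed, clipping the outline; the r=3.5 cylinder at (9, 14.5) partially overlaps it — only the 37.35 mm² overlap (of its 38.05 mm²) is removed, clipping the outline — 1 connected region; (whole slice rotated 35° about Z — lengths, areas and connectivity unchanged). Overall, the cross-section is a single solid region. Undo the 35° rotation: the query point maps to (3.518, 21.586) in the un-rotated model frame. The nearest boundary edge runs (0.00, 23.50)→(19.00, 23.50); distance from the point to it = 1.91 mm. The point is inside the cross-section and 1.91 mm from the nearest boundary — more than the 0.8 mm shell width (2 × 0.4), so it's in the infill interior.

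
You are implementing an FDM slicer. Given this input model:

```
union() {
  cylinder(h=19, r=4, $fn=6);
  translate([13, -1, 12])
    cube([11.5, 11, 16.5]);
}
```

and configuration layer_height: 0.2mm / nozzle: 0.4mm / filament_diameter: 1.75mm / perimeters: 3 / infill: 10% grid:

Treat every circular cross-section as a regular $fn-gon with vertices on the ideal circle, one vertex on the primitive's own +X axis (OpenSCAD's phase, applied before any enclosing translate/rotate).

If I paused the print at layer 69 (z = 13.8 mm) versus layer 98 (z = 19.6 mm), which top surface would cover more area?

layer 69 (z = 13.8 mm)

Layer 69 (z = 13.8): the r=4 cylinder contributes a regular 6-gon of circumradius 4 (area = (6/2)·4.000²·sin(360°/6) = 41.57 mm²); the 11.5×11 cube at (13, -1) contributes its full rectangle (area 126.50 mm²); Combining (union): the 2 present regions are separate (no shared area or edge), so areas and boundary lengths simply add and each stays a separate island — area = 168.07 mm². So its area = 168.07 mm². Layer 98 (z = 19.6): the cylinder does not reach this height (z outside [0, 19]); the 11.5×11 cube at (13, -1) contributes its full rectangle (area 126.50 mm²); Taking the union: only the 11.5×11 cube at (13, -1) is present, so the union is just that shape — area = 126.50 mm². So its area = 126.50 mm². Layer 69 is larger (168.07 vs 126.50 mm²).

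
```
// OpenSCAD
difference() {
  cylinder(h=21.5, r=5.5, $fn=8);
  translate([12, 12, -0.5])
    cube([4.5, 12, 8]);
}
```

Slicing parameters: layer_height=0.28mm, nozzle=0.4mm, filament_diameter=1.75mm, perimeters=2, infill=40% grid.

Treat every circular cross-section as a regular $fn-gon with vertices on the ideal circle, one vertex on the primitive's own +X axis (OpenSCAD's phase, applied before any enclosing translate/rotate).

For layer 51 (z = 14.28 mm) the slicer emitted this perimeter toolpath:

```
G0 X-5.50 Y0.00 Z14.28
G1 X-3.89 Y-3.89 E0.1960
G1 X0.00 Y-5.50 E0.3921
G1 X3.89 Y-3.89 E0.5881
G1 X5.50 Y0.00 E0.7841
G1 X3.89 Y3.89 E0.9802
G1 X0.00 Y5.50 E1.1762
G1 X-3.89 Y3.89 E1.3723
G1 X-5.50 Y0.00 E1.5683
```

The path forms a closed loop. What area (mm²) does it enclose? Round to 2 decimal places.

85.58 mm²

Apply the shoelace formula to the sequence of (X, Y) vertices; enclosed area = 85.58 mm².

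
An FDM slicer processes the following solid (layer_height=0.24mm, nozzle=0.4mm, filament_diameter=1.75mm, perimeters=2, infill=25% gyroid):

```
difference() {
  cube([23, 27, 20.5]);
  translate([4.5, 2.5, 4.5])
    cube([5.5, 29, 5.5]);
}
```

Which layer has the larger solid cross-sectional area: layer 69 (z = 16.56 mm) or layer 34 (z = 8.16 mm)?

layer 69 (z = 16.56 mm)

Layer 69 (z = 16.56): the cube (footprint 23×27) is included at this height (area 621.00 mm²); the cube at (4.5, 2.5) does not reach this height (z outside [4.5, 10]); Taking the first minus the rest: none of the subtracted shapes is present at this height, so the 23×27 cube is unchanged — area = 621.00 mm². So its area = 621.00 mm². Layer 34 (z = 8.16): the cube (footprint 23×27) is included at this height (area 621.00 mm²); the cube at (4.5, 2.5) (footprint 5.5×29) is included at this height (area 159.50 mm²); Subtracting the remaining from the first: starting from the 23×27 cube (621.00 mm²), the 5.5×29 cube at (4.5, 2.5) partially overlaps it — only the 134.75 mm² overlap (of its 159.50 mm²) is removed, clipping the outline — area = 486.25 mm². So its area = 486.25 mm². Layer 69 is larger (621.00 vs 486.25 mm²).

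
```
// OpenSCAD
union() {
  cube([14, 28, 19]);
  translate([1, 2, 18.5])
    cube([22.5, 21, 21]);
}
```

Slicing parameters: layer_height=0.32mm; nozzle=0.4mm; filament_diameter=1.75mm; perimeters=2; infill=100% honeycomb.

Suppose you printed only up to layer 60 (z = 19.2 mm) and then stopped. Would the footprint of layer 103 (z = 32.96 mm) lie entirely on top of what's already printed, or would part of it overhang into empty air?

entirely on top

Compare the two slices. At z = 19.2: the cube does not reach this height (z outside [0, 19]); the cube at (1, 2) is present — its section is the full 22.5×21 rectangle (area 472.50 mm²); Merging all regions: only the 22.5×21 cube at (1, 2) is present, so the union is just that shape — area = 472.50 mm². At z = 32.96: the cube is absent (z outside [0, 19]); the cube at (1, 2) is present — its section is the full 22.5×21 rectangle (area 472.50 mm²); Taking the union: only the 22.5×21 cube at (1, 2) is present, so the union is just that shape — area = 472.50 mm². Checking containment: the cross-section at z = 32.96 is a subset of the cross-section at z = 19.2.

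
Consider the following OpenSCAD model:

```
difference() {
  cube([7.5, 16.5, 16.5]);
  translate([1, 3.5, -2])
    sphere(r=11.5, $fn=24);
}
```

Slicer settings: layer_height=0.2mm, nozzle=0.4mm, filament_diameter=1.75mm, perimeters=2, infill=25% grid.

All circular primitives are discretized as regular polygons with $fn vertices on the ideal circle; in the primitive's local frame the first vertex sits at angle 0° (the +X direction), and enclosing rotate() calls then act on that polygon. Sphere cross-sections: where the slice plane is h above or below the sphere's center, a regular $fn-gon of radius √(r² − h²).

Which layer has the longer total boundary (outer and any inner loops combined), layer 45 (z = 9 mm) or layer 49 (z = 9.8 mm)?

Layer 45 (z = 9): the 7.5×16.5 cube contributes its full rectangle (perimeter 48.00 mm); the r=11.5 sphere at (1, 3.5) slices to a regular 24-gon of circumradius 3.354 (√(r²−h²) with h=11 from center) (perimeter = 2·24·3.354·sin(180°/24) = 21.01 mm); Subtracting the remaining from the first: starting from the 7.5×16.5 cube, the r=11.5 sphere at (1, 3.5) partially overlaps it — only the 24.04 mm² overlap (of its 34.94 mm²) is removed, clipping the outline — boundary = 54.17 mm. So its perimeter = 54.17 mm. Layer 49 (z = 9.8): the cube (footprint 7.5×16.5) is included at this height (perimeter 48.00 mm); the sphere at (1, 3.5) is absent (|z−center|=11.800 > r=11.5); Subtracting the remaining from the first: none of the subtracted shapes is present at this height, so the 7.5×16.5 cube is unchanged — boundary = 48.00 mm. So its perimeter = 48.00 mm. Layer 45 is larger (54.17 vs 48.00 mm).

layer 45 (z = 9 mm)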